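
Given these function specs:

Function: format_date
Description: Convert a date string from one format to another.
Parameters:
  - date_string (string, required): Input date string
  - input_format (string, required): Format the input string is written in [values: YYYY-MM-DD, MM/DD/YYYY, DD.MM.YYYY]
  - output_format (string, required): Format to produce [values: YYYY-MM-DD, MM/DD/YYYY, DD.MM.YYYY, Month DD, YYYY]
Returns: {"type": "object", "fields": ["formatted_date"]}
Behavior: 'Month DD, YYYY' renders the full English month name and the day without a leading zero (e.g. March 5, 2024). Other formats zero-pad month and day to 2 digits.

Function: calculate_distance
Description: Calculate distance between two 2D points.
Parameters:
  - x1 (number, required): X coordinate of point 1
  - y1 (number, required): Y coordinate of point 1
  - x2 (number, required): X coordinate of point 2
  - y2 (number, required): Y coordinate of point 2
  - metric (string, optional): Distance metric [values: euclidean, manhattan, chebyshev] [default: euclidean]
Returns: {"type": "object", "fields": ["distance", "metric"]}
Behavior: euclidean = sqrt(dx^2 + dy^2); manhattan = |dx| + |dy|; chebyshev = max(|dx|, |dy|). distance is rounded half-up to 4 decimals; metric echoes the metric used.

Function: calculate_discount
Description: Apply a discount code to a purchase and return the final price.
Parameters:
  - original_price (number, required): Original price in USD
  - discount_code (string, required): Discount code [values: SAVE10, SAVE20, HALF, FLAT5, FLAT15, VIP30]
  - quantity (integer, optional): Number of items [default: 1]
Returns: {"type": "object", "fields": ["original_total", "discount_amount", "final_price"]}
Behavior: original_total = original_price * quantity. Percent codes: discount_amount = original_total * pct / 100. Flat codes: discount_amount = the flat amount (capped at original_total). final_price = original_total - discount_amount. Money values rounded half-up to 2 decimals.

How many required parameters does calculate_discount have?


Parameters of calculate_discount: original_price (required), discount_code (required), quantity (optional)
Required count:
2


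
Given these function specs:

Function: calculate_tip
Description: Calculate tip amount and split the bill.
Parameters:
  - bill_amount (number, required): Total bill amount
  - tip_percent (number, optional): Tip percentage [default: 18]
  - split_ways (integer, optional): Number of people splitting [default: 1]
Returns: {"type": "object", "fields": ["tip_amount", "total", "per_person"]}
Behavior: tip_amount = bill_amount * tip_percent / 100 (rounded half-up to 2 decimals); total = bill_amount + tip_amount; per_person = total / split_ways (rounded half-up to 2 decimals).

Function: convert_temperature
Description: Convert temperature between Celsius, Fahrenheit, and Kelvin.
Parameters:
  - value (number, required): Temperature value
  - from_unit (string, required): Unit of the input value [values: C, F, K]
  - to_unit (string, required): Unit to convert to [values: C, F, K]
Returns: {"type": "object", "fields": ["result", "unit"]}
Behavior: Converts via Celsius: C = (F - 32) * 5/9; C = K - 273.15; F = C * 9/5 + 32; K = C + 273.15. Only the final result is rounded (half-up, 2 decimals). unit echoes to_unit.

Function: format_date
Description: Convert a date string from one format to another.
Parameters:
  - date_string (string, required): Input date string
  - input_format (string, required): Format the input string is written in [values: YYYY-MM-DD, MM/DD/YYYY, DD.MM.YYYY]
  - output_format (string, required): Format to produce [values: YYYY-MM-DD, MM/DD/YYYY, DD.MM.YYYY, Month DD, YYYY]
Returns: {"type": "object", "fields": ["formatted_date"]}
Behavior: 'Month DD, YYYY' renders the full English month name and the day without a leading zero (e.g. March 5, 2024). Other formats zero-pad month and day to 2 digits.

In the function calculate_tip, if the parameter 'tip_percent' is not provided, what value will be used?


The calculate_tip spec declares:
  - tip_percent (number, optional): Tip percentage [default: 18]
Default:
18


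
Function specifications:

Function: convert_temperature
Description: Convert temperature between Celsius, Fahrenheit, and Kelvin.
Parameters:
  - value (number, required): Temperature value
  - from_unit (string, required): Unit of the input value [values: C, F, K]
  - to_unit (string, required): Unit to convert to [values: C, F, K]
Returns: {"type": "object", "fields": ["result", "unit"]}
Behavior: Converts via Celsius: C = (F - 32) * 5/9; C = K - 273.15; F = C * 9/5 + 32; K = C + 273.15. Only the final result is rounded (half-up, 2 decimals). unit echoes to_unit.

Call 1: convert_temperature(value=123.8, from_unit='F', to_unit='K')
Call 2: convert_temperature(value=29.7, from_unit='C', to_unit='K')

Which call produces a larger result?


Call 1:
  To C: (123.8 - 32) * 5/9 = 51
  To K: 51 + 273.15 = 324.15
  Round to 2 decimals: 324.15
  -> 324.15 K
Call 2:
  Input already in C: 29.7
  To K: 29.7 + 273.15 = 302.85
  Round to 2 decimals: 302.85
  -> 302.85 K
Call 1 (324.15 K)


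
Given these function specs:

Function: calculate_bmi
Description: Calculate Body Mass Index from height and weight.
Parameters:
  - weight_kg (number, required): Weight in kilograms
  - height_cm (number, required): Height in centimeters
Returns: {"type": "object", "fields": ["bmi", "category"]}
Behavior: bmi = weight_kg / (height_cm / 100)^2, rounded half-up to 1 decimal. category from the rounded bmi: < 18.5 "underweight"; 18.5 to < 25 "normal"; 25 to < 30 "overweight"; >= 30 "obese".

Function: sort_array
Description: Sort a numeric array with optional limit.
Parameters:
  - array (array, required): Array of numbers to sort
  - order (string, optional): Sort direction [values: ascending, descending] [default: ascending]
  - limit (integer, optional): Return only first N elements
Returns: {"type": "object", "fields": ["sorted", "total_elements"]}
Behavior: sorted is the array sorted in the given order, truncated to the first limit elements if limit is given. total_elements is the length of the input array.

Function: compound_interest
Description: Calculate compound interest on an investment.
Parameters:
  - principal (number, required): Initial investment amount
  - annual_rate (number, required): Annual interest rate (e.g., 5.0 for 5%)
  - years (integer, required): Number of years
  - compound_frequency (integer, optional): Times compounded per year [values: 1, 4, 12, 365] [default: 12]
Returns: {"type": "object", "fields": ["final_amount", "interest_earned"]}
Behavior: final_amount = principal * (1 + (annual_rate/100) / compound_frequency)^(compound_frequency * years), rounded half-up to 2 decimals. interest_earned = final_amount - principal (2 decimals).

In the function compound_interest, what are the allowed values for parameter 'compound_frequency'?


The compound_interest spec declares:
  - compound_frequency (integer, optional): Times compounded per year [values: 1, 4, 12, 365] [default: 12]
Allowed values:
1, 4, 12, 365


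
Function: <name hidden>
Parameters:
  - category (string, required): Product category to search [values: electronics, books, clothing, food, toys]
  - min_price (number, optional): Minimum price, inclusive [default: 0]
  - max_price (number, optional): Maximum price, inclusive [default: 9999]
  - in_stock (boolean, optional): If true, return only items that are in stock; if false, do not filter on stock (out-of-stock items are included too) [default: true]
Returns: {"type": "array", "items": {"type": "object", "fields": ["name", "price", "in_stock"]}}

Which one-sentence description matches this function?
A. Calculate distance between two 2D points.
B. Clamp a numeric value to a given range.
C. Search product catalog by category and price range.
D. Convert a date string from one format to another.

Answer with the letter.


Parameters category, min_price, max_price, in_stock and return "array" fit: Search product catalog by category and price range.
C


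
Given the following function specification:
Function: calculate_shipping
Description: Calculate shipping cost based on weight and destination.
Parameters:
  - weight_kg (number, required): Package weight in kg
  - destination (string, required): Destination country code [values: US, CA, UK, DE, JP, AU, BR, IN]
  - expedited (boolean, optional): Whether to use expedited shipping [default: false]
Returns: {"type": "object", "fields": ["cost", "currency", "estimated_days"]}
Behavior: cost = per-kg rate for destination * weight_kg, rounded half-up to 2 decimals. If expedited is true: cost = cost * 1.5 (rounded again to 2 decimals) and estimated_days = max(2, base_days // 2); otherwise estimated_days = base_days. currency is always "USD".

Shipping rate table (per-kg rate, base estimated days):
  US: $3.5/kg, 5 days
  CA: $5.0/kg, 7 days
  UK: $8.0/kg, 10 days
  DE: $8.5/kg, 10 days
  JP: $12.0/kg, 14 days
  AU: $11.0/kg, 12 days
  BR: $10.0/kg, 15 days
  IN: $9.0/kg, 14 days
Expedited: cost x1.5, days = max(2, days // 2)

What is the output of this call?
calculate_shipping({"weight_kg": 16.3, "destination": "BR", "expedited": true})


Rate for BR: $10.0/kg, base 15 days
cost = 10.0 * 16.3 = 163 -> 163.00
expedited: cost = 163.00 * 1.5 = 244.5 -> 244.50; estimated_days = max(2, 15 // 2) = 7
Output:
{"cost": 244.5, "currency": "USD", "estimated_days": 7}


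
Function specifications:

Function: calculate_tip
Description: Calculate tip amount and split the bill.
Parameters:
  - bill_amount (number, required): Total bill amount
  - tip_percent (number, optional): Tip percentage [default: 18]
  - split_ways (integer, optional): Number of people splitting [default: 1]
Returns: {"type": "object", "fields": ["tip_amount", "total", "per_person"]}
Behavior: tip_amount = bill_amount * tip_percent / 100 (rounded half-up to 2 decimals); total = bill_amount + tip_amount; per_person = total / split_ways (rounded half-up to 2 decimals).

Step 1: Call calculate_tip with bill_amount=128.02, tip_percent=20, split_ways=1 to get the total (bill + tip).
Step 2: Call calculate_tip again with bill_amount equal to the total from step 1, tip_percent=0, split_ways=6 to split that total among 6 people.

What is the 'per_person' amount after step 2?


Step 1: calculate_tip(bill_amount=128.02, tip_percent=20, split_ways=1)
  tip_amount = 128.02 * 20/100 = 25.604 -> 25.60
  total = 128.02 + 25.60 = 153.62
  per_person = 153.62 / 1 = 153.62 -> 153.62
  -> total = 153.62
Step 2: calculate_tip(bill_amount=153.62, tip_percent=0, split_ways=6)
  tip_amount = 153.62 * 0/100 = 0 -> 0.00
  total = 153.62 + 0.00 = 153.62
  per_person = 153.62 / 6 = 25.603333 -> 25.60
  -> per_person = 25.60
$25.60


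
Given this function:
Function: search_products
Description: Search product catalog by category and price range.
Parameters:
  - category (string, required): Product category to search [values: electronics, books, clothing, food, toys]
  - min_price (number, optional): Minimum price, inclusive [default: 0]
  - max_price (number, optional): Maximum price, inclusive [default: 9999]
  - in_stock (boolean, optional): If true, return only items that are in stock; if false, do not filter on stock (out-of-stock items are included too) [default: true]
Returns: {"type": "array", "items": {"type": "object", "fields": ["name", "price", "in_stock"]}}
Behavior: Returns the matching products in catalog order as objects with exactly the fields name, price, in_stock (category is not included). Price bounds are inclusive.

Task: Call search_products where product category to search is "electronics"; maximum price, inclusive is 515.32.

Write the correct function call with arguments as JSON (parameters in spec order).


Mapping each described value to its parameter name:
  'Product category to search' -> category = "electronics"
  'Maximum price, inclusive' -> max_price = 515.32
search_products({"category": "electronics", "max_price": 515.32})


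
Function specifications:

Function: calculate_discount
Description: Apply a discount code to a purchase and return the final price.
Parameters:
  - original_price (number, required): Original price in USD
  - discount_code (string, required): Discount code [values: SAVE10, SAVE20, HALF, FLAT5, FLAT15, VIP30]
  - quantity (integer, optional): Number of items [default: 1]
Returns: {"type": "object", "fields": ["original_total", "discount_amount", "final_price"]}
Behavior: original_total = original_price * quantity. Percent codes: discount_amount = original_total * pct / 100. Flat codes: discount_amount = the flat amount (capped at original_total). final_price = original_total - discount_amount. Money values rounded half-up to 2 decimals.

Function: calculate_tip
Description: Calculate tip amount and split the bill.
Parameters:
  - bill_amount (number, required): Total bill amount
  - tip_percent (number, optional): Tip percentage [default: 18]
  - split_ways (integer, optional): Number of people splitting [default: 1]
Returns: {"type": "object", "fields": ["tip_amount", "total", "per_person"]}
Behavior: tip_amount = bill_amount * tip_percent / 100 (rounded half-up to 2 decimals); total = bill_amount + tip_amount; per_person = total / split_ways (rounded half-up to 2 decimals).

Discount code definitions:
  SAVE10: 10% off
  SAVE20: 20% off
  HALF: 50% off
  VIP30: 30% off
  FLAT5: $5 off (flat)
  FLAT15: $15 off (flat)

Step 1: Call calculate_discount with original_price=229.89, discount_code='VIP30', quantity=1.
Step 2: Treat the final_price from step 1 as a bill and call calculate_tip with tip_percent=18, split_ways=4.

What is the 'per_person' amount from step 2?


Step 1: calculate_discount(original_price=229.89, discount_code=VIP30, quantity=1)
  original_total = 229.89 * 1 = 229.89
  VIP30 = 30% off: discount_amount = 229.89 * 30/100 = 68.967 -> 68.97
  final_price = 229.89 - 68.97 = 160.92
  -> final_price = 160.92
Step 2: calculate_tip(bill_amount=160.92, tip_percent=18, split_ways=4)
  tip_amount = 160.92 * 18/100 = 28.9656 -> 28.97
  total = 160.92 + 28.97 = 189.89
  per_person = 189.89 / 4 = 47.4725 -> 47.47
  -> per_person = 47.47
$47.47


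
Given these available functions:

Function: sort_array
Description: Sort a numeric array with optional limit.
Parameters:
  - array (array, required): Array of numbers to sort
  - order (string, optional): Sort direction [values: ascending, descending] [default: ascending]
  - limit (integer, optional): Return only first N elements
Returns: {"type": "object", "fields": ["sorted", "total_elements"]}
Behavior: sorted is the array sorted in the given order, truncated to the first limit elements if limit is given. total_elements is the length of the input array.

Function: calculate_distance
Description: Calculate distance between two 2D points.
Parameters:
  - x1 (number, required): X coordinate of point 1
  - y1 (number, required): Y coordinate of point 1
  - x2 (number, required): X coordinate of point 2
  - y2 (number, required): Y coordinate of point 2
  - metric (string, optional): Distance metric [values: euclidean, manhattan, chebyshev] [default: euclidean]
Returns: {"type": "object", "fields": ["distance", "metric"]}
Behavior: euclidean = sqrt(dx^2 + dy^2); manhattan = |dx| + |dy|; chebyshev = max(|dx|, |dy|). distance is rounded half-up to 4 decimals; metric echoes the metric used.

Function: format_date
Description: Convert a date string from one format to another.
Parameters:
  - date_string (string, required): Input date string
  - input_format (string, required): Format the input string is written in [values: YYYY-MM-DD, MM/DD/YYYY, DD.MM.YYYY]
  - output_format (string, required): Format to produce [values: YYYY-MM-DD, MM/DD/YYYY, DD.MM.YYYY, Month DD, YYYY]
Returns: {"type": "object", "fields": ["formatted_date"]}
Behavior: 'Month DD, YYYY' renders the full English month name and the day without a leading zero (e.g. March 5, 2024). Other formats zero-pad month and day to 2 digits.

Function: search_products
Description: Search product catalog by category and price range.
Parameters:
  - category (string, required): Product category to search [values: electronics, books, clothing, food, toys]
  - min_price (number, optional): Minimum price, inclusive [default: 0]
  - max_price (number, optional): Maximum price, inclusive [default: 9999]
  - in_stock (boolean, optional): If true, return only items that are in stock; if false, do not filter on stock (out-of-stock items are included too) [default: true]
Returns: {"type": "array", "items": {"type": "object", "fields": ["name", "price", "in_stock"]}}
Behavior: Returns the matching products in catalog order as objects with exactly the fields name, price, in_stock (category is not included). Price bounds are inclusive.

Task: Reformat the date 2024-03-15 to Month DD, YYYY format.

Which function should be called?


The task needs a function whose description is: Convert a date string from one format to another.
format_date


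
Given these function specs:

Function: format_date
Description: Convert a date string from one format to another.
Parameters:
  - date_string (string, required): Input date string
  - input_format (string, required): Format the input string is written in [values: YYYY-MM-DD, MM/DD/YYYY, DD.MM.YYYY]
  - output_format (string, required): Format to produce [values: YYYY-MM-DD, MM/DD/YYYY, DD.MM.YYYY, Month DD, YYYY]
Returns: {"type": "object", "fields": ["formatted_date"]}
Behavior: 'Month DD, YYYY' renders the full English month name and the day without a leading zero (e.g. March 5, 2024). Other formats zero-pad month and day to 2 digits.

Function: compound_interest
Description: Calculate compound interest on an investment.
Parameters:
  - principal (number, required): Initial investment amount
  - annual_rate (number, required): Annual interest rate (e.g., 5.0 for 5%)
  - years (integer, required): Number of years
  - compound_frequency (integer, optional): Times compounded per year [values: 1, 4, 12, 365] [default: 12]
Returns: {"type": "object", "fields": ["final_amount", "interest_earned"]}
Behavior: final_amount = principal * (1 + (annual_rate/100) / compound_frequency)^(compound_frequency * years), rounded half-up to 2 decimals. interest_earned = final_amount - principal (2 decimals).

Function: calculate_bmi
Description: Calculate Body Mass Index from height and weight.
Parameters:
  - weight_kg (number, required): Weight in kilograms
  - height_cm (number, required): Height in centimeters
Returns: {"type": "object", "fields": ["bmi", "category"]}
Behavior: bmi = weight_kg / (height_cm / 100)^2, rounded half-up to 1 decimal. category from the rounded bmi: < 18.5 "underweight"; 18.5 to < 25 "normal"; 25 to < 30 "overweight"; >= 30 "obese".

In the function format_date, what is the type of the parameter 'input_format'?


The format_date spec declares:
  - input_format (string, required): Format the input string is written in [values: YYYY-MM-DD, MM/DD/YYYY, DD.MM.YYYY]
Type:
string


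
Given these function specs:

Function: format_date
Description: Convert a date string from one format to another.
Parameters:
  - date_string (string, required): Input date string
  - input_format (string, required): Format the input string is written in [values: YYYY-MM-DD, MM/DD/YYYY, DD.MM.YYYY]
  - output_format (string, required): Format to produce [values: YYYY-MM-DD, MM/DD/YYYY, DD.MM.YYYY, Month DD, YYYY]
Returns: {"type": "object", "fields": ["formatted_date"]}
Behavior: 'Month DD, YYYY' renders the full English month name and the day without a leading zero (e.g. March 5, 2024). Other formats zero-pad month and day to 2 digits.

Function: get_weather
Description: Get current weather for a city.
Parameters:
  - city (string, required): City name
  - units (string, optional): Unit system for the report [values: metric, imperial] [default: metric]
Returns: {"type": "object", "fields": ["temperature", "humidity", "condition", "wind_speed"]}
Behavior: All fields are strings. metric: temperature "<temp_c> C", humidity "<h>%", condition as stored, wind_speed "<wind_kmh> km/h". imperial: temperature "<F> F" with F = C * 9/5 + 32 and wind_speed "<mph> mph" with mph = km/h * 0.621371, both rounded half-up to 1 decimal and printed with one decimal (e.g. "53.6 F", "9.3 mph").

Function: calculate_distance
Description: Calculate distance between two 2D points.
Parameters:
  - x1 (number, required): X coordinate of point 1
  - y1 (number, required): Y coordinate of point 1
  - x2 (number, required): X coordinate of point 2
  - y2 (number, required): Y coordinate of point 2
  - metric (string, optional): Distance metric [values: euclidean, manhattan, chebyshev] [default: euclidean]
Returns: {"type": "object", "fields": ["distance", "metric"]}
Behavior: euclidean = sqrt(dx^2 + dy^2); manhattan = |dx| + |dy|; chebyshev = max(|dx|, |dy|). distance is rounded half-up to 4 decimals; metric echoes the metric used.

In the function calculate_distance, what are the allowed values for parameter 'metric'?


The calculate_distance spec declares:
  - metric (string, optional): Distance metric [values: euclidean, manhattan, chebyshev] [default: euclidean]
Allowed values:
euclidean, manhattan, chebyshev


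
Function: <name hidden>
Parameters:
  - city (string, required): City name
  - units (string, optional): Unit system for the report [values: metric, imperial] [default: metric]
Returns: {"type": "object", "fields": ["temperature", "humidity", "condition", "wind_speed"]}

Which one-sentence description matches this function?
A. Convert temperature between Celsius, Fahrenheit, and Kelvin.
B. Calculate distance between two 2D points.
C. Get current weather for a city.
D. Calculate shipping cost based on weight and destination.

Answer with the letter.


Parameters city, units and return ["temperature", "humidity", "condition", "wind_speed"] fit: Get current weather for a city.
C


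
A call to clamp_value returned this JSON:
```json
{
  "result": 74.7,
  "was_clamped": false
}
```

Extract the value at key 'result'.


74.7


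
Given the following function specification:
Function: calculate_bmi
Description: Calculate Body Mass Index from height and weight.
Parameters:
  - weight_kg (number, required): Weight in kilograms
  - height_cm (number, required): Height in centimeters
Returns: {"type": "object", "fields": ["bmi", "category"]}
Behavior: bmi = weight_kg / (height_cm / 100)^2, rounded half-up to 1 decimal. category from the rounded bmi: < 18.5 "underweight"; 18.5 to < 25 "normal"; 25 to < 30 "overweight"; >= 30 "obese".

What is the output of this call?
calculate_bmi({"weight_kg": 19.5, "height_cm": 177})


height_m = 177 / 100 = 1.77
bmi = 19.5 / 1.77^2 = 19.5 / 3.1329 = 6.224265 -> 6.2
6.2 < 18.5 -> underweight
Output:
{"bmi": 6.2, "category": "underweight"}


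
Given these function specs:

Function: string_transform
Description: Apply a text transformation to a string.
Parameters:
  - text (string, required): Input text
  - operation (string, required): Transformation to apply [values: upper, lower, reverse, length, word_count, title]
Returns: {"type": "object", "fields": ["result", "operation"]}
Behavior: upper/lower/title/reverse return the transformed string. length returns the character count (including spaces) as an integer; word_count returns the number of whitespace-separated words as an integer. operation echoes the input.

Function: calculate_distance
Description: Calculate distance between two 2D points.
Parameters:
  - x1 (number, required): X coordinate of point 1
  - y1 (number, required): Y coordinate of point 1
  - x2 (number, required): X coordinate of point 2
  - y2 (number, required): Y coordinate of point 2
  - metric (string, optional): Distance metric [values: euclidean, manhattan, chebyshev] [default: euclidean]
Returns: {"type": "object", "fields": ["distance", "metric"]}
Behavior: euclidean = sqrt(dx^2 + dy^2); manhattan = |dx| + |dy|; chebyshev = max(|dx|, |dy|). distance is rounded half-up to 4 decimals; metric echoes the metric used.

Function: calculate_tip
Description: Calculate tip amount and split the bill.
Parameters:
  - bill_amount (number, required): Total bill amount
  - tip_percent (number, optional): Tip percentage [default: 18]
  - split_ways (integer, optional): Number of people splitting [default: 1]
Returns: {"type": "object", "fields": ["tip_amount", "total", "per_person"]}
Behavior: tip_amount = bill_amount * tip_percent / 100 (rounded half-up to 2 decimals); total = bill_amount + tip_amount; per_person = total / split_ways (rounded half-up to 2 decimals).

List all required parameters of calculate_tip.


Parameters of calculate_tip and their required/optional flag:
  bill_amount: required
  tip_percent: optional
  split_ways: optional
bill_amount


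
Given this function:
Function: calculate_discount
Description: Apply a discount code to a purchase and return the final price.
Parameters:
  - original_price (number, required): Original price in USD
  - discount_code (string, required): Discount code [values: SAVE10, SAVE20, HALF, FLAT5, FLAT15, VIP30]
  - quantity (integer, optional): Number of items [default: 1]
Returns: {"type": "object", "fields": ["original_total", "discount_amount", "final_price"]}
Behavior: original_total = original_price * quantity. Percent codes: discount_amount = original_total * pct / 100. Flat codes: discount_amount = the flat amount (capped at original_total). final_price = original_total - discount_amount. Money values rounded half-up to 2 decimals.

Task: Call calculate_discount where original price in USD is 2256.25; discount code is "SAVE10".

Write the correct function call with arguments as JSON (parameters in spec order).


Mapping each described value to its parameter name:
  'Original price in USD' -> original_price = 2256.25
  'Discount code' -> discount_code = "SAVE10"
calculate_discount({"original_price": 2256.25, "discount_code": "SAVE10"})


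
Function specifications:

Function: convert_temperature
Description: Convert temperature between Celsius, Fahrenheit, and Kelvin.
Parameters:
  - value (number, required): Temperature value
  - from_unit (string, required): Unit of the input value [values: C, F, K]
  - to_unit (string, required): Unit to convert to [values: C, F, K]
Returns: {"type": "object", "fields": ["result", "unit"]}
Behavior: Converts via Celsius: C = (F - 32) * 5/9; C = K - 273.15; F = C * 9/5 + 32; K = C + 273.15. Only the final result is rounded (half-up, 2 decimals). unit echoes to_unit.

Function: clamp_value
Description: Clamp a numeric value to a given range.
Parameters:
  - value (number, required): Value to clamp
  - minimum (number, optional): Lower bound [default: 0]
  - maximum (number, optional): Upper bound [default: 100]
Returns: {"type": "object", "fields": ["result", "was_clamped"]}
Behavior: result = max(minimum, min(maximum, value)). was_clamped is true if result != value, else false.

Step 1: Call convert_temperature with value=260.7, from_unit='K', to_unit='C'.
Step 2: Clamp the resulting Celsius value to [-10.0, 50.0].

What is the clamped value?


Step 1: convert_temperature(value=260.7, from_unit=K, to_unit=C)
  To C: 260.7 - 273.15 = -12.45
  Target is C: -12.45
  Round to 2 decimals: -12.45
  -> result = -12.45 C
Step 2: clamp_value(value=-12.45, minimum=-10.0, maximum=50.0)
  result = max(-10.0, min(50.0, -12.45)) = max(-10.0, -12.45) = -10.0
  was_clamped = (-10.0 != -12.45) = true
  -> result = -10.0
-10.0


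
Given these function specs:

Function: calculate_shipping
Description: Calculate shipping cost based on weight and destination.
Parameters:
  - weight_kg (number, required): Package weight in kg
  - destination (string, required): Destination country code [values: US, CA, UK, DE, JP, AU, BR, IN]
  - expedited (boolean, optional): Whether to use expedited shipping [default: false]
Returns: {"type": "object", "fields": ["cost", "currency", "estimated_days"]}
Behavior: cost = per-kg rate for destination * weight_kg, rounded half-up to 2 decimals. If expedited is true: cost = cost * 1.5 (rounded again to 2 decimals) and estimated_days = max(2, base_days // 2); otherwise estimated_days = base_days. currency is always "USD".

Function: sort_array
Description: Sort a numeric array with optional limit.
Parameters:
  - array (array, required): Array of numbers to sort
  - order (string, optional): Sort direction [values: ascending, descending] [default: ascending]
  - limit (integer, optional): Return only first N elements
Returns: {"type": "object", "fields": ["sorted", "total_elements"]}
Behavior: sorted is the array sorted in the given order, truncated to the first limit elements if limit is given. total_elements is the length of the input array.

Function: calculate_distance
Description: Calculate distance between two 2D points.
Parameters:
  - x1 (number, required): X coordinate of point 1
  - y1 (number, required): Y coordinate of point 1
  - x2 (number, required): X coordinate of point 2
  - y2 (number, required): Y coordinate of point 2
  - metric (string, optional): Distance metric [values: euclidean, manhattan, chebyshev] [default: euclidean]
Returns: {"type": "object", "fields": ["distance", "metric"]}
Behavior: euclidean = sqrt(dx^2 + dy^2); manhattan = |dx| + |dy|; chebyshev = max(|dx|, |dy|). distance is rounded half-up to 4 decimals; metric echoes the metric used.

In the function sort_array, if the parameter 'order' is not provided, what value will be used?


The sort_array spec declares:
  - order (string, optional): Sort direction [values: ascending, descending] [default: ascending]
Default:
ascending


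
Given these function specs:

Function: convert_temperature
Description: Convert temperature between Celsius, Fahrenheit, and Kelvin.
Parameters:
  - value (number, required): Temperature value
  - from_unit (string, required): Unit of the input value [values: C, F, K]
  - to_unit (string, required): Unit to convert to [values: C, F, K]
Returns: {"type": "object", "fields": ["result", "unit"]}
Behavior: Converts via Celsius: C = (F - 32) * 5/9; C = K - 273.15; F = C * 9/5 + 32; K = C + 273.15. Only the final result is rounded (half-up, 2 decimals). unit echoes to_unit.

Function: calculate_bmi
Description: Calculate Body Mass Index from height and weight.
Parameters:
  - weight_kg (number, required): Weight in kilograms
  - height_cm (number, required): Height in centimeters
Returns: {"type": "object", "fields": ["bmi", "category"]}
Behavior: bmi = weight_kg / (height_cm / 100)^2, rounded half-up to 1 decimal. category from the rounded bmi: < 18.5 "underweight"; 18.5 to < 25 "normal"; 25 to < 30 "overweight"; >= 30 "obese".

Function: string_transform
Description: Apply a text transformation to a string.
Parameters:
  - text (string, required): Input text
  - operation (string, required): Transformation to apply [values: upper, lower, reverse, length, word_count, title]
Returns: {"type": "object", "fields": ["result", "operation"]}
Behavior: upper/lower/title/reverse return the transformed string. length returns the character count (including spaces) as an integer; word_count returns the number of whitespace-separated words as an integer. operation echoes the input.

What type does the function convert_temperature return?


The convert_temperature spec declares Returns: {"type": "object", "fields": ["result", "unit"]}
Type:
object


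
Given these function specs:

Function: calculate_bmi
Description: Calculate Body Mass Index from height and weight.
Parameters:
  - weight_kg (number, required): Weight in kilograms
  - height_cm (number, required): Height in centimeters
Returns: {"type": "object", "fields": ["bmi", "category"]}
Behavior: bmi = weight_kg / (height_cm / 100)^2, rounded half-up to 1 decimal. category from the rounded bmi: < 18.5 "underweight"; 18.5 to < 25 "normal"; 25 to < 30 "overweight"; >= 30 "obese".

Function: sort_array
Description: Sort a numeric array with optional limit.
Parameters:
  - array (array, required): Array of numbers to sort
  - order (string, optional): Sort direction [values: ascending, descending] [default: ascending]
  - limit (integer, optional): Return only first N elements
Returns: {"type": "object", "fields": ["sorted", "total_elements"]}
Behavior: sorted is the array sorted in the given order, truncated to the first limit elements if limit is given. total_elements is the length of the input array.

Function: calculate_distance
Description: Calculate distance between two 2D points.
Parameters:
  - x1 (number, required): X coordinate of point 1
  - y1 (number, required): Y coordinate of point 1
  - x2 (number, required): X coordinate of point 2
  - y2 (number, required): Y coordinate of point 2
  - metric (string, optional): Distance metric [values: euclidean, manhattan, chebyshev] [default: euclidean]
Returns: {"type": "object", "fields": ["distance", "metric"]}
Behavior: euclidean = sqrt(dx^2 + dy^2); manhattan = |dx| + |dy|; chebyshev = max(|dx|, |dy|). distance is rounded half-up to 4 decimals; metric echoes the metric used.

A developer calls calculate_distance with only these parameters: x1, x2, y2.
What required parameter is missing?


Required parameters: x1, y1, x2, y2
Provided: x1, x2, y2
Missing: y1
y1


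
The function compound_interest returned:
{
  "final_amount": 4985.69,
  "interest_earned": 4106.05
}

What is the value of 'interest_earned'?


4106.05


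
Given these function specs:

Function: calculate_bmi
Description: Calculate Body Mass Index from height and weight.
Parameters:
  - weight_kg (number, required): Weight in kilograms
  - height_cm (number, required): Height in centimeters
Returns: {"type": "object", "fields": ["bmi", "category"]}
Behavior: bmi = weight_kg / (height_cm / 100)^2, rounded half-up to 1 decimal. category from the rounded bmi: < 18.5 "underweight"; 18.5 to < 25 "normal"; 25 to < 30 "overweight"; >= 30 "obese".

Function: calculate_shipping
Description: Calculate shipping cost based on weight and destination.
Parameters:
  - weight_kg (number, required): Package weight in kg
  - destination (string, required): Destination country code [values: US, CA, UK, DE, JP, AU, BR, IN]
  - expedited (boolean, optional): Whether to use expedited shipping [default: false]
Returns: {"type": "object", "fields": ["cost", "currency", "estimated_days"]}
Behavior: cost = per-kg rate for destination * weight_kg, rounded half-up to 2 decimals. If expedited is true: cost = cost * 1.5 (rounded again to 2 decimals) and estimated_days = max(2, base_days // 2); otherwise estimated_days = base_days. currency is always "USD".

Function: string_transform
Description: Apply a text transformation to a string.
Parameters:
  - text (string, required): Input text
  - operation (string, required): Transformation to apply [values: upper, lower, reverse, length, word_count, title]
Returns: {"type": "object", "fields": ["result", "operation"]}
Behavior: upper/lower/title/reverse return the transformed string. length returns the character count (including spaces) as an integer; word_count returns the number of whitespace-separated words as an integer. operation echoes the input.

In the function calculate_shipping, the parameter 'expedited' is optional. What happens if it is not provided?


The calculate_shipping spec declares:
  - expedited (boolean, optional): Whether to use expedited shipping [default: false]
It defaults to false


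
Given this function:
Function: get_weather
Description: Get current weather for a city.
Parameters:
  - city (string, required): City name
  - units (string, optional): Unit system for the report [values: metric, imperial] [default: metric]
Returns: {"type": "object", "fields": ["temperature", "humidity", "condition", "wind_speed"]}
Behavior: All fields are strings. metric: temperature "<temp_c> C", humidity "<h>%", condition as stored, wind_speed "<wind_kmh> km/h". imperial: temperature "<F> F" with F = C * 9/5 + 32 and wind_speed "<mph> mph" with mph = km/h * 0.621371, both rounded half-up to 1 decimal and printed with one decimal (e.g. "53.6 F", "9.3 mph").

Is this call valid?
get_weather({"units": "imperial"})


Checking required parameters...
Missing required parameter: city
Invalid - missing required parameter 'city'


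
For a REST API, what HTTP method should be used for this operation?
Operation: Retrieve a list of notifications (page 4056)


GET = read, POST = create, PUT = update/replace, DELETE = remove
This operation is a read.
GET


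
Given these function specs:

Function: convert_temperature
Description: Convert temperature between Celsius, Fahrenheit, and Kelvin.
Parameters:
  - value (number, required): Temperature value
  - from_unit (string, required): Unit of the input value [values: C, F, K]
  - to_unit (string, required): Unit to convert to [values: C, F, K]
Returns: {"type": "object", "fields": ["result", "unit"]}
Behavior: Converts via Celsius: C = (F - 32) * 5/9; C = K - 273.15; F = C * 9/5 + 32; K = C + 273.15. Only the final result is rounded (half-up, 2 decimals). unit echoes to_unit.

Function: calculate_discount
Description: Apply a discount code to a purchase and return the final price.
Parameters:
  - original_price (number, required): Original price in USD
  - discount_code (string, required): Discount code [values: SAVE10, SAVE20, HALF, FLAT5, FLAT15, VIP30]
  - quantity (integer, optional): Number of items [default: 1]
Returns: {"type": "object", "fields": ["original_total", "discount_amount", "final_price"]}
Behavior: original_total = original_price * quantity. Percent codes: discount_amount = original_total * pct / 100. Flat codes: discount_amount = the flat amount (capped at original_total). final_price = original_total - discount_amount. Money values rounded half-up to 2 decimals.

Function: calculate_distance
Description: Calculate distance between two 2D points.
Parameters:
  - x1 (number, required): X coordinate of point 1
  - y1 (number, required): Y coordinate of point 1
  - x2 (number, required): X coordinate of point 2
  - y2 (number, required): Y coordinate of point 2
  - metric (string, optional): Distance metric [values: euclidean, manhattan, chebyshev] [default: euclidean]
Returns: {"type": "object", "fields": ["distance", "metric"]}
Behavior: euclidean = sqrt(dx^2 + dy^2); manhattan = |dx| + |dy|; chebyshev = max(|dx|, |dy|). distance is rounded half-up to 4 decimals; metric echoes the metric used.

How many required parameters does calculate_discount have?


Parameters of calculate_discount: original_price (required), discount_code (required), quantity (optional)
Required count:
2


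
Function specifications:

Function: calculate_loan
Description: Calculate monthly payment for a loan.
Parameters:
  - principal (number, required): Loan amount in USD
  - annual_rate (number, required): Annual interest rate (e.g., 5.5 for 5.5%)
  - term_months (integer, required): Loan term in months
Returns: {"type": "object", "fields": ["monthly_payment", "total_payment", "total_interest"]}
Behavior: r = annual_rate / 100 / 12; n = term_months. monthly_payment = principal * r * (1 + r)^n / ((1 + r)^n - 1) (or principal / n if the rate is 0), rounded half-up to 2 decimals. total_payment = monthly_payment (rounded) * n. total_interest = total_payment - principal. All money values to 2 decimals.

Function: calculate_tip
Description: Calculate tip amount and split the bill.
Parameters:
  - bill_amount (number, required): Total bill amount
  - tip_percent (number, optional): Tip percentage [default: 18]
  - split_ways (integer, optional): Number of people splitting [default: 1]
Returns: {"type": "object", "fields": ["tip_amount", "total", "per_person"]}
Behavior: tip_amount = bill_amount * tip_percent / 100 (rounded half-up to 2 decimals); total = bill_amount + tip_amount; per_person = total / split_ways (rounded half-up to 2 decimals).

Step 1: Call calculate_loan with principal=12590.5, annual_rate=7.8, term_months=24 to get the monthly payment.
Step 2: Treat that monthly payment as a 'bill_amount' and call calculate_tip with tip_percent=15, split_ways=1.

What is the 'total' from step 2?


Step 1: calculate_loan(principal=12590.5, annual_rate=7.8, term_months=24)
  r = 7.8 / 100 / 12 = 0.0065 (keep full precision)
  (1 + r)^24 = 1.16823631
  monthly_payment = 12590.5 * 0.0065 * 1.16823631 / (1.16823631 - 1) = 568.286442 -> 568.29
  total_payment = 568.29 * 24 = 13638.96
  total_interest = 13638.96 - 12590.50 = 1048.46
  -> monthly_payment = 568.29
Step 2: calculate_tip(bill_amount=568.29, tip_percent=15, split_ways=1)
  tip_amount = 568.29 * 15/100 = 85.2435 -> 85.24
  total = 568.29 + 85.24 = 653.53
  per_person = 653.53 / 1 = 653.53 -> 653.53
  -> total = 653.53
$653.53
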